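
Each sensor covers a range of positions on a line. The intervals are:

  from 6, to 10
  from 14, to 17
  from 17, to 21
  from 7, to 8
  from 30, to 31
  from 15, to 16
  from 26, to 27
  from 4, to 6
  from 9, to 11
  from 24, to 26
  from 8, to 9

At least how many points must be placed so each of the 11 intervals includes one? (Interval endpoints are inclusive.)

By right end: [4,6]  [7,8]  [8,9]  [6,10]  [9,11]  [15,16]  [14,17]  [17,21]  [24,26]  [26,27]  [30,31]
[4,6] uncovered → point at 6; [7,8] uncovered → point at 8; [9,11] uncovered → point at 11; [15,16] uncovered → point at 16; [17,21] uncovered → point at 21; [24,26] uncovered → point at 26; [30,31] uncovered → point at 31.
Points: 6, 8, 11, 16, 21, 26, 31 (7 total).

7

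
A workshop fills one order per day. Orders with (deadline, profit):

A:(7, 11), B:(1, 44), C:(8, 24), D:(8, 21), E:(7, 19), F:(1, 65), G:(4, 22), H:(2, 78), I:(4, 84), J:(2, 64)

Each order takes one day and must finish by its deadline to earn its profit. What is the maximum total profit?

324

By profit: I(d4,84), H(d2,78), F(d1,65), J(d2,64), B(d1,44), C(d8,24), G(d4,22), D(d8,21), E(d7,19), A(d7,11)
I→slot 4; H→slot 2; F→slot 1; J skipped; B skipped; C→slot 8; G→slot 3; D→slot 7; E→slot 6; A→slot 5.
Profit = 65 + 78 + 22 + 84 + 11 + 19 + 21 + 24 = 324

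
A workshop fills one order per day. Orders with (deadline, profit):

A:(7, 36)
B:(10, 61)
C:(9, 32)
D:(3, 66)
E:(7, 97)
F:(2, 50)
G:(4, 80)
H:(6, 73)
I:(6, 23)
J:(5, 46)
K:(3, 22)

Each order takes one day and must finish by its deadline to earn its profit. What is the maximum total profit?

Sort by profit descending; place each in the latest free slot ≤ its deadline.
By profit: E(d7,97), G(d4,80), H(d6,73), D(d3,66), B(d10,61), F(d2,50), J(d5,46), A(d7,36), C(d9,32), I(d6,23), K(d3,22)
E→slot 7; G→slot 4; H→slot 6; D→slot 3; B→slot 10; F→slot 2; J→slot 5; A→slot 1; C→slot 9; I skipped; K skipped.
Profit = 36 + 50 + 66 + 80 + 46 + 73 + 97 + 32 + 61 = 541

541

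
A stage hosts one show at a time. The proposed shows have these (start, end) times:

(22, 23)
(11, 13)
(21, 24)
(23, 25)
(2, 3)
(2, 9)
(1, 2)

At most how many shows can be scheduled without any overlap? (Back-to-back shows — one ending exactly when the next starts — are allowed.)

5

Order by finish time; keep every interval that doesn't clash with the previous kept one.
Sorted by end: (1,2)  (2,3)  (2,9)  (11,13)  (22,23)  (21,24)  (23,25)
take (1,2); take (2,3); take (11,13); take (22,23); take (23,25).
Selected 5 shows.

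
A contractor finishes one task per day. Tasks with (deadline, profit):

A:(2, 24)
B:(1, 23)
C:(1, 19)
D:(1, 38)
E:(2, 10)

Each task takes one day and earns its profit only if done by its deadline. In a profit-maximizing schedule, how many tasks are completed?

Take jobs in profit order; each goes to the latest open slot no later than its deadline.
By profit: D(d1,38), A(d2,24), B(d1,23), C(d1,19), E(d2,10)
D→slot 1; A→slot 2; B skipped; C skipped; E skipped.
2 of 5 scheduled.

2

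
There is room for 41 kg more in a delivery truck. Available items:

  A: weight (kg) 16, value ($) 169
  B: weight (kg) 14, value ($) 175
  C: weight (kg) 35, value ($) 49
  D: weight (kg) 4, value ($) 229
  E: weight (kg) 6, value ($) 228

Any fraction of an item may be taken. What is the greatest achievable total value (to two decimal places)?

Ratios (sorted): D 57.25, E 38.00, B 12.50, A 10.56, C 1.40
take D (4 @ 229); take E (6 @ 228); take B (14 @ 175); take A (16 @ 169); take 1/35 of C → 1.40. Capacity used 41/41.
Total value = 802.40

802.40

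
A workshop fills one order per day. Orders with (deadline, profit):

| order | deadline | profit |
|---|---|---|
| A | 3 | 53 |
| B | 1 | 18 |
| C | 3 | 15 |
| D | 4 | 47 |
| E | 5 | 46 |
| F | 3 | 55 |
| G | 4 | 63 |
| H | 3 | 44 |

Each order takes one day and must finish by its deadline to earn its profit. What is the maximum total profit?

Sort by profit descending; place each in the latest free slot ≤ its deadline.
By profit: G(d4,63), F(d3,55), A(d3,53), D(d4,47), E(d5,46), H(d3,44), B(d1,18), C(d3,15)
G→slot 4; F→slot 3; A→slot 2; D→slot 1; E→slot 5; H skipped; B skipped; C skipped.
Profit = 47 + 53 + 55 + 63 + 46 = 264

264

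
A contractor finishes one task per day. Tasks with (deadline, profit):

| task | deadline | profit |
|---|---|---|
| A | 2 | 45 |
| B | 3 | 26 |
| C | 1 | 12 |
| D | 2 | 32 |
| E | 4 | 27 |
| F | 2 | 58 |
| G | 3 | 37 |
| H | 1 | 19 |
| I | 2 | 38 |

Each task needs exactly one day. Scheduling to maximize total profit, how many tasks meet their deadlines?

4

Take jobs in profit order; each goes to the latest open slot no later than its deadline.
Profit order: F=58 A=45 I=38 G=37 D=32 E=27 B=26 H=19 C=12
Assign: F→slot 2, A→slot 1, I skipped, G→slot 3, D skipped, E→slot 4, B skipped, H skipped, C skipped.
Slots: [1:A] [2:F] [3:G] [4:E]
4 of 9 scheduled.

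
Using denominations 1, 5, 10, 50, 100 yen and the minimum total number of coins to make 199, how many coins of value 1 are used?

4

Use the largest denomination that fits, subtract, and repeat.
199 − 1×100→99 − 1×50→49 − 4×10→9 − 1×5→4 − 4×1→0
Count of 1: 4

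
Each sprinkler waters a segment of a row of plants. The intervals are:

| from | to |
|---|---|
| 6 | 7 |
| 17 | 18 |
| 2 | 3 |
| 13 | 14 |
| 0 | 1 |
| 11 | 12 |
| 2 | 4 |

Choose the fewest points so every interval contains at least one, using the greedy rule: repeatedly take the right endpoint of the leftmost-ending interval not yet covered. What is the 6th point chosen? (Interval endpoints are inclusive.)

By right end: [0,1]  [2,3]  [2,4]  [6,7]  [11,12]  [13,14]  [17,18]
[0,1] uncovered → point at 1; [2,3] uncovered → point at 3; [6,7] uncovered → point at 7; [11,12] uncovered → point at 12; [13,14] uncovered → point at 14; [17,18] uncovered → point at 18.
Points: 1, 3, 7, 12, 14, 18 (6 total).

18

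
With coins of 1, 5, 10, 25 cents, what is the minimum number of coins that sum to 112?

7

Greedy: take as many of the largest coin as possible, then repeat with the remainder.
112 − 4×25→12 − 1×10→2 − 2×1→0
Total coins = 4 + 1 + 2 = 7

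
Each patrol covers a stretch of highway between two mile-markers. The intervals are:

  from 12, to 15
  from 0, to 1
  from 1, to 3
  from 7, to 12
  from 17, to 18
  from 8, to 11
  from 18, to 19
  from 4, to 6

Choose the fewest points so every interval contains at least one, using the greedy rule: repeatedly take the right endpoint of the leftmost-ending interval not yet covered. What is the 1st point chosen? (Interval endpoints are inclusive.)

1

Process intervals by earliest right end; each time one isn't hit yet, stab at its right endpoint.
Sorted: [0,1] [1,3] [4,6] [8,11] [7,12] [12,15] [17,18] [18,19]
{[0,1],[1,3]} hit by 1; {[4,6]} hit by 6; {[8,11],[7,12]} hit by 11; {[12,15]} hit by 15; {[17,18],[18,19]} hit by 18.
Points: 1, 6, 11, 15, 18 (5 total).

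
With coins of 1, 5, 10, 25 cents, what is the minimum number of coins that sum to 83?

83 − 3×25→8 − 1×5→3 − 3×1→0
Total coins = 3 + 1 + 3 = 7

7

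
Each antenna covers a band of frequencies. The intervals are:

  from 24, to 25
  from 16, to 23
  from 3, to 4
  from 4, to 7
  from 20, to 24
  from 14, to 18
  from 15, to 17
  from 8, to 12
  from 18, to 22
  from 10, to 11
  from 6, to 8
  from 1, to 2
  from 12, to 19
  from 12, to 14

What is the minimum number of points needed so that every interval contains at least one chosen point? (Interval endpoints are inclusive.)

By right end: [1,2]  [3,4]  [4,7]  [6,8]  [10,11]  [8,12]  [12,14]  [15,17]  [14,18]  [12,19]  [18,22]  [16,23]  [20,24]  [24,25]
[1,2] uncovered → point at 2; [3,4] uncovered → point at 4; [6,8] uncovered → point at 8; [10,11] uncovered → point at 11; [12,14] uncovered → point at 14; [15,17] uncovered → point at 17; [18,22] uncovered → point at 22; [24,25] uncovered → point at 25.
Points: 2, 4, 8, 11, 14, 17, 22, 25 (8 total).

8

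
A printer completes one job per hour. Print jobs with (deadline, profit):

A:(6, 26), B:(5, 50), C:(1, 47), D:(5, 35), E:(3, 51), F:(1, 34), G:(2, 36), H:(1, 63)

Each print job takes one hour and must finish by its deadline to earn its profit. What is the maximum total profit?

261

Take jobs in profit order; each goes to the latest open slot no later than its deadline.
Profit order: H=63 E=51 B=50 C=47 G=36 D=35 F=34 A=26
Assign: H→slot 1, E→slot 3, B→slot 5, C skipped, G→slot 2, D→slot 4, F skipped, A→slot 6.
Slots: [1:H] [2:G] [3:E] [4:D] [5:B] [6:A]
Profit = 63 + 36 + 51 + 35 + 50 + 26 = 261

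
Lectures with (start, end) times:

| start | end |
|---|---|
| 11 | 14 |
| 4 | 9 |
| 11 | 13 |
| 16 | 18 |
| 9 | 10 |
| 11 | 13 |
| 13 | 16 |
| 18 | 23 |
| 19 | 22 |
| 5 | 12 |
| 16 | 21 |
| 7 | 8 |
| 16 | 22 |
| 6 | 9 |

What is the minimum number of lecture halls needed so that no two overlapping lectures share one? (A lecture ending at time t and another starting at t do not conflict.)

Count concurrent intervals with a sweep; the peak is the room count.
starts: [4, 5, 6, 7, 9, 11, 11, 11, 13, 16, 16, 16, 18, 19]
ends:   [8, 9, 9, 10, 12, 13, 13, 14, 16, 18, 21, 22, 22, 23]
s4→1 s5→2 s6→3 s7→4  — peak 4.

4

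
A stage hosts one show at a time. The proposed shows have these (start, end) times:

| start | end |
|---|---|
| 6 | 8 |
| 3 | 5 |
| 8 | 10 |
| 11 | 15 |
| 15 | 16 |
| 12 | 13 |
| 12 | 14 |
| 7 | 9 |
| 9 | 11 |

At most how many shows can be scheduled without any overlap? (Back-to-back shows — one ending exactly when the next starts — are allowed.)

5

Greedy by earliest finish: after sorting by end time, pick each interval compatible with the last pick.
Sorted by end: (3,5)  (6,8)  (7,9)  (8,10)  (9,11)  (12,13)  (12,14)  (11,15)  (15,16)
take (3,5); take (6,8); take (8,10); take (12,13); take (15,16).
Selected 5 shows.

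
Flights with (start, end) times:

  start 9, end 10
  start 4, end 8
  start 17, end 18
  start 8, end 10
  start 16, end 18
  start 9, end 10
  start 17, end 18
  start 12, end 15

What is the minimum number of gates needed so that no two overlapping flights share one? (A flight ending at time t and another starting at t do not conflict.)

3

Count concurrent intervals with a sweep; the peak is the room count.
Events (time:±→running): 4:+→1 8:-→0 8:+→1 9:+→2 9:+→3 … peak 3.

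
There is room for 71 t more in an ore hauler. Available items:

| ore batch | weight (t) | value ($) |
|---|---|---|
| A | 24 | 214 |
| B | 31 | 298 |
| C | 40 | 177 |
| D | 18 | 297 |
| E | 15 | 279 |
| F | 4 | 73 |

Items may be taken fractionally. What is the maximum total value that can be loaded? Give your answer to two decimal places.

Order: E (279/15=18.60) > F (73/4=18.25) > D (297/18=16.50) > B (298/31=9.61) > A (214/24=8.92) > C (177/40=4.42)
Fill: take E (15 @ 279) → take F (4 @ 73) → take D (18 @ 297) → take B (31 @ 298) → take 3/24 of A → 26.75; 71/71 used.
Total value = 973.75

973.75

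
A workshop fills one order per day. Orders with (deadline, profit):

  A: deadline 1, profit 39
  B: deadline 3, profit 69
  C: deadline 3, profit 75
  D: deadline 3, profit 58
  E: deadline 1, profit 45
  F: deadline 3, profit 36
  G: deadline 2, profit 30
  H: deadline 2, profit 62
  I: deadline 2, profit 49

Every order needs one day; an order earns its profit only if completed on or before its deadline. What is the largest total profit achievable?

206

Profit order: C=75 B=69 H=62 D=58 I=49 E=45 A=39 F=36 G=30
Assign: C→slot 3, B→slot 2, H→slot 1, D skipped, I skipped, E skipped, A skipped, F skipped, G skipped.
Slots: [1:H] [2:B] [3:C]
Profit = 62 + 69 + 75 = 206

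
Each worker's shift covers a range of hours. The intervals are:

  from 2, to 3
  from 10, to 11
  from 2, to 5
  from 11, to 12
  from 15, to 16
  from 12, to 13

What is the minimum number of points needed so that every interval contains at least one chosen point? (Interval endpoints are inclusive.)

4

Sorted: [2,3] [2,5] [10,11] [11,12] [12,13] [15,16]
{[2,3],[2,5]} hit by 3; {[10,11],[11,12]} hit by 11; {[12,13]} hit by 13; {[15,16]} hit by 16.
Points: 3, 11, 13, 16 (4 total).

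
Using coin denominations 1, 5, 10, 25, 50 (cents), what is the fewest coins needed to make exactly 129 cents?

7

Greedy: take as many of the largest coin as possible, then repeat with the remainder.
129 = 2×50 + 1×25 + 4×1
Total coins = 2 + 1 + 4 = 7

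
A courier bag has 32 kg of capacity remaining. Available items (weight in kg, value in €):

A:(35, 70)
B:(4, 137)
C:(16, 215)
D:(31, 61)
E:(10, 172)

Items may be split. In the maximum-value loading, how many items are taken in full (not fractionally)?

3

Ratios (sorted): B 34.25, E 17.20, C 13.44, A 2.00, D 1.97
take B (4 @ 137); take E (10 @ 172); take C (16 @ 215); take 2/35 of A → 4.00. Capacity used 32/32.
3 item(s) taken whole; one partial (take 2/35 of A).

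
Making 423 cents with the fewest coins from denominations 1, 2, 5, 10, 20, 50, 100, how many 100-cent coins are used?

4

Use the largest denomination that fits, subtract, and repeat.
423 = 4×100 + 1×20 + 1×2 + 1×1
Count of 100: 4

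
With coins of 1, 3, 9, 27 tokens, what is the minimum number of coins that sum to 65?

Greedy: take as many of the largest coin as possible, then repeat with the remainder.
65 − 2×27→11 − 1×9→2 − 2×1→0
Total coins = 2 + 1 + 2 = 5

5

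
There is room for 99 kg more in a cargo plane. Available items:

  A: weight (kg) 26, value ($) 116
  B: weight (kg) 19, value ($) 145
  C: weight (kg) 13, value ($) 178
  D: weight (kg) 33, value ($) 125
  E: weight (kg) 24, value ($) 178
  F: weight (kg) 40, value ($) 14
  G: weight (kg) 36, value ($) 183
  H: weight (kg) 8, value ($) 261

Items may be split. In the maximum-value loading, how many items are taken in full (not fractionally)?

4

Greedy by value/weight ratio, highest first.
Order: H (261/8=32.62) > C (178/13=13.69) > B (145/19=7.63) > E (178/24=7.42) > G (183/36=5.08) > A (116/26=4.46) > D (125/33=3.79) > F (14/40=0.35)
Fill: take H (8 @ 261) → take C (13 @ 178) → take B (19 @ 145) → take E (24 @ 178) → take 35/36 of G → 177.92; 99/99 used.
4 item(s) taken whole; one partial (take 35/36 of G).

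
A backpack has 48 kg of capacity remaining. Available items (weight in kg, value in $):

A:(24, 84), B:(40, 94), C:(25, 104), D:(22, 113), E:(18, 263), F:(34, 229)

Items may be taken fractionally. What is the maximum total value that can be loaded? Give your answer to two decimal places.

Sort by value per unit weight and fill in that order.
Ratios (sorted): E 14.61, F 6.74, D 5.14, C 4.16, A 3.50, B 2.35
take E (18 @ 263); take 30/34 of F → 202.06. Capacity used 48/48.
Total value = 465.06

465.06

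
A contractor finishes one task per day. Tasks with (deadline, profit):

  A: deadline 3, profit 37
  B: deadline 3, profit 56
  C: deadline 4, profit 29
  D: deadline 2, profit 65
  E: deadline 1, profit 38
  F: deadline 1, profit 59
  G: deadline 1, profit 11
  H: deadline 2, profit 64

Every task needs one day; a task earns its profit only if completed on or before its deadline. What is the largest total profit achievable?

214

By profit: D(d2,65), H(d2,64), F(d1,59), B(d3,56), E(d1,38), A(d3,37), C(d4,29), G(d1,11)
D→slot 2; H→slot 1; F skipped; B→slot 3; E skipped; A skipped; C→slot 4; G skipped.
Profit = 64 + 65 + 56 + 29 = 214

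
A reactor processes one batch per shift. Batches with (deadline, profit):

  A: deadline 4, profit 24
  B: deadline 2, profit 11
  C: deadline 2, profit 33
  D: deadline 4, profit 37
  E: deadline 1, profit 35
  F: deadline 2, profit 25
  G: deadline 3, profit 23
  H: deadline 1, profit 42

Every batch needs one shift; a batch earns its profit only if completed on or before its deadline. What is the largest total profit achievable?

136

Take jobs in profit order; each goes to the latest open slot no later than its deadline.
Profit order: H=42 D=37 E=35 C=33 F=25 A=24 G=23 B=11
Assign: H→slot 1, D→slot 4, E skipped, C→slot 2, F skipped, A→slot 3, G skipped, B skipped.
Slots: [1:H] [2:C] [3:A] [4:D]
Profit = 42 + 33 + 24 + 37 = 136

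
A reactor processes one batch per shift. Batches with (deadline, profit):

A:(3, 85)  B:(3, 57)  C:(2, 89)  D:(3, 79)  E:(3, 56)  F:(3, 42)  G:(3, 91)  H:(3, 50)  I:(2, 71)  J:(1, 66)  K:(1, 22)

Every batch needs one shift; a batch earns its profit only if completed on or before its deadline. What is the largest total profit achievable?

Sort by profit descending; place each in the latest free slot ≤ its deadline.
Profit order: G=91 C=89 A=85 D=79 I=71 J=66 B=57 E=56 H=50 F=42 K=22
Assign: G→slot 3, C→slot 2, A→slot 1, D skipped, I skipped, J skipped, B skipped, E skipped, H skipped, F skipped, K skipped.
Slots: [1:A] [2:C] [3:G]
Profit = 85 + 89 + 91 = 265

265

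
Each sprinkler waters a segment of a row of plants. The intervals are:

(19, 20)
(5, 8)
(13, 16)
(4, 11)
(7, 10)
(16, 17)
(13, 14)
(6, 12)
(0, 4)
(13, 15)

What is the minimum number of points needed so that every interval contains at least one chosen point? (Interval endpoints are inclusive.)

5

Process intervals by earliest right end; each time one isn't hit yet, stab at its right endpoint.
Sorted: [0,4] [5,8] [7,10] [4,11] [6,12] [13,14] [13,15] [13,16] [16,17] [19,20]
{[0,4]} hit by 4; {[5,8],[7,10],[4,11],[6,12]} hit by 8; {[13,14],[13,15],[13,16]} hit by 14; {[16,17]} hit by 17; {[19,20]} hit by 20.
Points: 4, 8, 14, 17, 20 (5 total).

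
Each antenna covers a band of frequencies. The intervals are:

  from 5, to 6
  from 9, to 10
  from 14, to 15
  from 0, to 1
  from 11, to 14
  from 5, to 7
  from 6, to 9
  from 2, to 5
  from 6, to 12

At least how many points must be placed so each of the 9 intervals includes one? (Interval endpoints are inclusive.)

4

By right end: [0,1]  [2,5]  [5,6]  [5,7]  [6,9]  [9,10]  [6,12]  [11,14]  [14,15]
[0,1] uncovered → point at 1; [2,5] uncovered → point at 5; [6,9] uncovered → point at 9; [11,14] uncovered → point at 14.
Points: 1, 5, 9, 14 (4 total).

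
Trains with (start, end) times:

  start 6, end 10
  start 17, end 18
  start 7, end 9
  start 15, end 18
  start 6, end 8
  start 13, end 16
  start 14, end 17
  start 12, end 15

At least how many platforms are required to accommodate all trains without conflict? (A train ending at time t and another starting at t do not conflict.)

3

The answer is the maximum number of intervals overlapping at any instant.
Events (time:±→running): 6:+→1 6:+→2 7:+→3 … peak 3.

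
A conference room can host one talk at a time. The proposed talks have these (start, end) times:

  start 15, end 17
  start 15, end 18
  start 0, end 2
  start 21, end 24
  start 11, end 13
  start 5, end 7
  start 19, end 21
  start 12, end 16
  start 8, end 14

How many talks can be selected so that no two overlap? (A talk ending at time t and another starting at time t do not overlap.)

6

Sort by end time and greedily take each interval whose start is ≥ the last chosen end.
Sorted by end: (0,2)  (5,7)  (11,13)  (8,14)  (12,16)  (15,17)  (15,18)  (19,21)  (21,24)
take (0,2); take (5,7); take (11,13); skip (12,16); take (15,17); take (19,21); take (21,24).
Selected 6 talks.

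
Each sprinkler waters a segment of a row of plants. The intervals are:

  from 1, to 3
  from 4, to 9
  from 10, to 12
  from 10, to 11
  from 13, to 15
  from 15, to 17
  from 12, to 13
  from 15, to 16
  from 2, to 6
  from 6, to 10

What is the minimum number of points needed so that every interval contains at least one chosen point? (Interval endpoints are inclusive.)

Sorted: [1,3] [2,6] [4,9] [6,10] [10,11] [10,12] [12,13] [13,15] [15,16] [15,17]
{[1,3],[2,6]} hit by 3; {[4,9],[6,10]} hit by 9; {[10,11],[10,12]} hit by 11; {[12,13],[13,15]} hit by 13; {[15,16],[15,17]} hit by 16.
Points: 3, 9, 11, 13, 16 (5 total).

5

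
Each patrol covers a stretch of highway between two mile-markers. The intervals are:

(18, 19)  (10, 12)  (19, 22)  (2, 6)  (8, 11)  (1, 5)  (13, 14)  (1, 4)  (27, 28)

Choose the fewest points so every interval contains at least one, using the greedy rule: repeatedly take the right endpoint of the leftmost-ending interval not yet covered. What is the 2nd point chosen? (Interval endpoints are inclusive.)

11

Sorted: [1,4] [1,5] [2,6] [8,11] [10,12] [13,14] [18,19] [19,22] [27,28]
{[1,4],[1,5],[2,6]} hit by 4; {[8,11],[10,12]} hit by 11; {[13,14]} hit by 14; {[18,19],[19,22]} hit by 19; {[27,28]} hit by 28.
Points: 4, 11, 14, 19, 28 (5 total).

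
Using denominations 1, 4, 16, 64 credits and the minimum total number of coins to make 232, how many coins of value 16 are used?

Use the largest denomination that fits, subtract, and repeat.
232 = 3×64 + 2×16 + 2×4
Count of 16: 2

2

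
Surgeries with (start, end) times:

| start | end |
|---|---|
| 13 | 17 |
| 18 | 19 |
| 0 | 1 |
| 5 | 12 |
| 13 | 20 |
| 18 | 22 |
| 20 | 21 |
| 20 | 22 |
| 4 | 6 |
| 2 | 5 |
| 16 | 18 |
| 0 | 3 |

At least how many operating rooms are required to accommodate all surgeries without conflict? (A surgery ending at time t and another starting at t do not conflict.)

3

The answer is the maximum number of intervals overlapping at any instant.
starts: [0, 0, 2, 4, 5, 13, 13, 16, 18, 18, 20, 20]
ends:   [1, 3, 5, 6, 12, 17, 18, 19, 20, 21, 22, 22]
s0→1 s0→2 e1→1 s2→2 e3→1 s4→2 e5→1 s5→2 e6→1 e12→0 s13→1 s13→2 s16→3  — peak 3.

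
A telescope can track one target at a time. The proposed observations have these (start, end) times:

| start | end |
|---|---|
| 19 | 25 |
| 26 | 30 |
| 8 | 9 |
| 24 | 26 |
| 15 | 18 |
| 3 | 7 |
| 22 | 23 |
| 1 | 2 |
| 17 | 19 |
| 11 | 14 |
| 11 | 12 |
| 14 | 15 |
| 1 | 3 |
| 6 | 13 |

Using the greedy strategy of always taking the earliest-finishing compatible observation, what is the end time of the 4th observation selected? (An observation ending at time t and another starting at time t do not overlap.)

12

Order by finish time; keep every interval that doesn't clash with the previous kept one.
Sorted by end: (1,2)  (1,3)  (3,7)  (8,9)  (11,12)  (6,13)  (11,14)  (14,15)  (15,18)  (17,19)  (22,23)  (19,25)  (24,26)  (26,30)
take (1,2); skip (1,3); take (3,7); take (8,9); take (11,12); take (14,15); take (15,18); take (22,23); take (24,26); take (26,30).
Selected: (1,2) (3,7) (8,9) (11,12) (14,15) (15,18) (22,23) (24,26) (26,30)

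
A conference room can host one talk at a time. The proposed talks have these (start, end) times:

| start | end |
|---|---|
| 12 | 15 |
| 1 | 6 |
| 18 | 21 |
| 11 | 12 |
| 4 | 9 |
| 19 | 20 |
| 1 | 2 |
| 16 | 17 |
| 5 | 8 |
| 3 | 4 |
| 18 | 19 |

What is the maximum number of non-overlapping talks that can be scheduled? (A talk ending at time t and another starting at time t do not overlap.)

8

Order by finish time; keep every interval that doesn't clash with the previous kept one.
By end time: (1,2), (3,4), (1,6), (5,8), (4,9), (11,12), (12,15), (16,17), (18,19), (19,20), (18,21).
Pick (1,2); next start ≥ 2 → (3,4); next start ≥ 4 → (5,8); next start ≥ 8 → (11,12); next start ≥ 12 → (12,15); next start ≥ 15 → (16,17); next start ≥ 17 → (18,19); next start ≥ 19 → (19,20).
Selected 8 talks.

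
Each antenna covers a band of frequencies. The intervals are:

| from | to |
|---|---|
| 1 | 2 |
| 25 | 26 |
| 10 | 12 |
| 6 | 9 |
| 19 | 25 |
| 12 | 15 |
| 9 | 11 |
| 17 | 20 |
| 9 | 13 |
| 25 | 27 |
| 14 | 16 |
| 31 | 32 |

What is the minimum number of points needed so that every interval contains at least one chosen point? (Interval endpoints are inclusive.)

Sort by right endpoint; whenever an interval is uncovered, place a point at its right end.
By right end: [1,2]  [6,9]  [9,11]  [10,12]  [9,13]  [12,15]  [14,16]  [17,20]  [19,25]  [25,26]  [25,27]  [31,32]
[1,2] uncovered → point at 2; [6,9] uncovered → point at 9; [10,12] uncovered → point at 12; [14,16] uncovered → point at 16; [17,20] uncovered → point at 20; [25,26] uncovered → point at 26; [31,32] uncovered → point at 32.
Points: 2, 9, 12, 16, 20, 26, 32 (7 total).

7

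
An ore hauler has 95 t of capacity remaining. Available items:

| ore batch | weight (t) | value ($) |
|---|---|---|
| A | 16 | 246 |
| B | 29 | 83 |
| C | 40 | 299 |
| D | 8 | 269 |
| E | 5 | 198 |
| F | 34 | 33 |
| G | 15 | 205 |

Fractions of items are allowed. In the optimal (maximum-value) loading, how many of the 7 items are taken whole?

5

Sort by value per unit weight and fill in that order.
Ratios (sorted): E 39.60, D 33.62, A 15.38, G 13.67, C 7.47, B 2.86, F 0.97
take E (5 @ 198); take D (8 @ 269); take A (16 @ 246); take G (15 @ 205); take C (40 @ 299); take 11/29 of B → 31.48. Capacity used 95/95.
5 item(s) taken whole; one partial (take 11/29 of B).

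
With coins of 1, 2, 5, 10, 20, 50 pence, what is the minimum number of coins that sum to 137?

6

Use the largest denomination that fits, subtract, and repeat.
137 − 2×50→37 − 1×20→17 − 1×10→7 − 1×5→2 − 1×2→0
Total coins = 2 + 1 + 1 + 1 + 1 = 6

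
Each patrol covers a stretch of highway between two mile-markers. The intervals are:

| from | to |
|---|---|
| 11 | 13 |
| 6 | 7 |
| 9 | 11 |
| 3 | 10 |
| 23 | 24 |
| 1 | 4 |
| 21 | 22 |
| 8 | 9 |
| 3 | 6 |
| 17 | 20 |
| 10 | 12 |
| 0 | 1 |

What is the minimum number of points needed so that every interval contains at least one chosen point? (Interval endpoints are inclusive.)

Sort by right endpoint; whenever an interval is uncovered, place a point at its right end.
By right end: [0,1]  [1,4]  [3,6]  [6,7]  [8,9]  [3,10]  [9,11]  [10,12]  [11,13]  [17,20]  [21,22]  [23,24]
[0,1] uncovered → point at 1; [3,6] uncovered → point at 6; [8,9] uncovered → point at 9; [10,12] uncovered → point at 12; [17,20] uncovered → point at 20; [21,22] uncovered → point at 22; [23,24] uncovered → point at 24.
Points: 1, 6, 9, 12, 20, 22, 24 (7 total).

7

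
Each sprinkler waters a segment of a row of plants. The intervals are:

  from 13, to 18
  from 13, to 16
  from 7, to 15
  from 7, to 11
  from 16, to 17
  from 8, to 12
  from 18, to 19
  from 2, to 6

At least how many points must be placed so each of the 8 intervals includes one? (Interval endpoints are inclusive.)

Sort by right endpoint; whenever an interval is uncovered, place a point at its right end.
Sorted: [2,6] [7,11] [8,12] [7,15] [13,16] [16,17] [13,18] [18,19]
{[2,6]} hit by 6; {[7,11],[8,12],[7,15]} hit by 11; {[13,16],[16,17],[13,18]} hit by 16; {[18,19]} hit by 19.
Points: 6, 11, 16, 19 (4 total).

4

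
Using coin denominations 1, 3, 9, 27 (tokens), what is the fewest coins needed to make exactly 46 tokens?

4

Use the largest denomination that fits, subtract, and repeat.
46 − 1×27→19 − 2×9→1 − 1×1→0
Total coins = 1 + 2 + 1 = 4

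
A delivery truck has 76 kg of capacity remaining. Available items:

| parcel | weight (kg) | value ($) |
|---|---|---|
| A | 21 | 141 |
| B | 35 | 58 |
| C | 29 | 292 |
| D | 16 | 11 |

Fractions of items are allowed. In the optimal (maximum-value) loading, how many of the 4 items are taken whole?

2

Sort by value per unit weight and fill in that order.
Ratios (sorted): C 10.07, A 6.71, B 1.66, D 0.69
take C (29 @ 292); take A (21 @ 141); take 26/35 of B → 43.09. Capacity used 76/76.
2 item(s) taken whole; one partial (take 26/35 of B).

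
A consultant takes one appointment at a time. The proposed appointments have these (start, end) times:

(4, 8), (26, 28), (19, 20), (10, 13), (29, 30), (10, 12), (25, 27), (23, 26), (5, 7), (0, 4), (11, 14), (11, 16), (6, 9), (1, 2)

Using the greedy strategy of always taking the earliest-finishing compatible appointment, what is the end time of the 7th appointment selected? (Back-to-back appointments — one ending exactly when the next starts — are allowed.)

30

Order by finish time; keep every interval that doesn't clash with the previous kept one.
By end time: (1,2), (0,4), (5,7), (4,8), (6,9), (10,12), (10,13), (11,14), (11,16), (19,20), (23,26), (25,27), (26,28), (29,30).
Pick (1,2); next start ≥ 2 → (5,7); next start ≥ 7 → (10,12); next start ≥ 12 → (19,20); next start ≥ 20 → (23,26); next start ≥ 26 → (26,28); next start ≥ 28 → (29,30).
Selected: (1,2) (5,7) (10,12) (19,20) (23,26) (26,28) (29,30)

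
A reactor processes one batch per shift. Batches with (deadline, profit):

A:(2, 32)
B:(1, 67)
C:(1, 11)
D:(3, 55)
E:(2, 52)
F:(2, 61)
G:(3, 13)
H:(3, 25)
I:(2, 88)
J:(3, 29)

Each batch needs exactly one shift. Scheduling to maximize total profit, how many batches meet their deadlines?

Profit order: I=88 B=67 F=61 D=55 E=52 A=32 J=29 H=25 G=13 C=11
Assign: I→slot 2, B→slot 1, F skipped, D→slot 3, E skipped, A skipped, J skipped, H skipped, G skipped, C skipped.
Slots: [1:B] [2:I] [3:D]
3 of 10 scheduled.

3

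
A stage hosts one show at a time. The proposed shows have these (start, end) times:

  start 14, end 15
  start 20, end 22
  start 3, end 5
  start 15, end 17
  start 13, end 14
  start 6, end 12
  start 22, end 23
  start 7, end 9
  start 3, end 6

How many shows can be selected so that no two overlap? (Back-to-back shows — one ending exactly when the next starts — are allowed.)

7

By end time: (3,5), (3,6), (7,9), (6,12), (13,14), (14,15), (15,17), (20,22), (22,23).
Pick (3,5); next start ≥ 5 → (7,9); next start ≥ 9 → (13,14); next start ≥ 14 → (14,15); next start ≥ 15 → (15,17); next start ≥ 17 → (20,22); next start ≥ 22 → (22,23).
Selected 7 shows.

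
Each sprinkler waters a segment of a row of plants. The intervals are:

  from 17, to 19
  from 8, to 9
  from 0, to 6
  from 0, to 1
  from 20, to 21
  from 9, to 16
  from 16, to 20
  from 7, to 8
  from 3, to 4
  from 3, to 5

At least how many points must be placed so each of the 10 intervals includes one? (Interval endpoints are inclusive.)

By right end: [0,1]  [3,4]  [3,5]  [0,6]  [7,8]  [8,9]  [9,16]  [17,19]  [16,20]  [20,21]
[0,1] uncovered → point at 1; [3,4] uncovered → point at 4; [7,8] uncovered → point at 8; [9,16] uncovered → point at 16; [17,19] uncovered → point at 19; [20,21] uncovered → point at 21.
Points: 1, 4, 8, 16, 19, 21 (6 total).

6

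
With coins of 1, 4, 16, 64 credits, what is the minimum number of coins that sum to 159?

Use the largest denomination that fits, subtract, and repeat.
159 − 2×64→31 − 1×16→15 − 3×4→3 − 3×1→0
Total coins = 2 + 1 + 3 + 3 = 9

9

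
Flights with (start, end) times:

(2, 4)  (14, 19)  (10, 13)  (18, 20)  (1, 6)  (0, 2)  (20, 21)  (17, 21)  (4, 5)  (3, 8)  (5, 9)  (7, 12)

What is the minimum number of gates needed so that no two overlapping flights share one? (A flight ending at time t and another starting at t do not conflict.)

Events (time:±→running): 0:+→1 1:+→2 2:-→1 2:+→2 3:+→3 … peak 3.

3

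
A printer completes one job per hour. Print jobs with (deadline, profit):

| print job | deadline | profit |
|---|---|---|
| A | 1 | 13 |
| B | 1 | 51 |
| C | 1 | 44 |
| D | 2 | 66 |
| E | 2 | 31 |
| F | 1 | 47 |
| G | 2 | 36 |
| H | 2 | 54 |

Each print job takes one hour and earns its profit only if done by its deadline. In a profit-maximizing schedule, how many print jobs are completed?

2

Sort by profit descending; place each in the latest free slot ≤ its deadline.
By profit: D(d2,66), H(d2,54), B(d1,51), F(d1,47), C(d1,44), G(d2,36), E(d2,31), A(d1,13)
D→slot 2; H→slot 1; B skipped; F skipped; C skipped; G skipped; E skipped; A skipped.
2 of 8 scheduled.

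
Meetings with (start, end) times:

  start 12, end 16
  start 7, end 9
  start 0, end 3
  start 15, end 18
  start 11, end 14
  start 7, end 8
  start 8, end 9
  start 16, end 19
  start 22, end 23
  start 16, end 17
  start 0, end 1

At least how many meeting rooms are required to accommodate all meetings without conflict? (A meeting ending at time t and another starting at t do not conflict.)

3

Events (time:±→running): 0:+→1 0:+→2 1:-→1 3:-→0 7:+→1 7:+→2 8:-→1 8:+→2 9:-→1 9:-→0 11:+→1 12:+→2 14:-→1 15:+→2 16:-→1 16:+→2 16:+→3 … peak 3.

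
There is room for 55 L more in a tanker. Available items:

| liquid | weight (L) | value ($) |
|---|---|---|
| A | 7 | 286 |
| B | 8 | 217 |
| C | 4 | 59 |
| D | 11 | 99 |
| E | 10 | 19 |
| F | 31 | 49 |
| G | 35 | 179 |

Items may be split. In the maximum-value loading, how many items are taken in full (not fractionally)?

4

Sort by value per unit weight and fill in that order.
Order: A (286/7=40.86) > B (217/8=27.12) > C (59/4=14.75) > D (99/11=9.00) > G (179/35=5.11) > E (19/10=1.90) > F (49/31=1.58)
Fill: take A (7 @ 286) → take B (8 @ 217) → take C (4 @ 59) → take D (11 @ 99) → take 25/35 of G → 127.86; 55/55 used.
4 item(s) taken whole; one partial (take 25/35 of G).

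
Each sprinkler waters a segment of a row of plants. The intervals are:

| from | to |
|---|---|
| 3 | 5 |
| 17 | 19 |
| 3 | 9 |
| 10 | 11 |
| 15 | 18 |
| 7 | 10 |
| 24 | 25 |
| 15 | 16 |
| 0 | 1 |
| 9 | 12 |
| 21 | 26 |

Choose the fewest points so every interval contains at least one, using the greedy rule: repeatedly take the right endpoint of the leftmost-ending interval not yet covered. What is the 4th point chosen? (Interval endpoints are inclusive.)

16

Process intervals by earliest right end; each time one isn't hit yet, stab at its right endpoint.
Sorted: [0,1] [3,5] [3,9] [7,10] [10,11] [9,12] [15,16] [15,18] [17,19] [24,25] [21,26]
{[0,1]} hit by 1; {[3,5],[3,9]} hit by 5; {[7,10],[10,11],[9,12]} hit by 10; {[15,16],[15,18]} hit by 16; {[17,19]} hit by 19; {[24,25],[21,26]} hit by 25.
Points: 1, 5, 10, 16, 19, 25 (6 total).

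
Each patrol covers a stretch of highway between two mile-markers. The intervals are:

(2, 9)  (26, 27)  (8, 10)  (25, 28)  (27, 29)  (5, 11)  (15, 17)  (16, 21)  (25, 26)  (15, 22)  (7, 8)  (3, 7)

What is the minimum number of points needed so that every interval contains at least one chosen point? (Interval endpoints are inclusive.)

Sort by right endpoint; whenever an interval is uncovered, place a point at its right end.
By right end: [3,7]  [7,8]  [2,9]  [8,10]  [5,11]  [15,17]  [16,21]  [15,22]  [25,26]  [26,27]  [25,28]  [27,29]
[3,7] uncovered → point at 7; [8,10] uncovered → point at 10; [15,17] uncovered → point at 17; [25,26] uncovered → point at 26; [27,29] uncovered → point at 29.
Points: 7, 10, 17, 26, 29 (5 total).

5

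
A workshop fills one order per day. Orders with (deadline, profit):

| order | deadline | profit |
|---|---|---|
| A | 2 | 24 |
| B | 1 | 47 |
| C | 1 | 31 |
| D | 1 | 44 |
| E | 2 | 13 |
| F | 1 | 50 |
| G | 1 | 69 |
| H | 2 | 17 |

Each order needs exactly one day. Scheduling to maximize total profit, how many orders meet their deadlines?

2

By profit: G(d1,69), F(d1,50), B(d1,47), D(d1,44), C(d1,31), A(d2,24), H(d2,17), E(d2,13)
G→slot 1; F skipped; B skipped; D skipped; C skipped; A→slot 2; H skipped; E skipped.
2 of 8 scheduled.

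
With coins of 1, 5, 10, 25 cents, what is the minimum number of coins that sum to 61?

Greedy: take as many of the largest coin as possible, then repeat with the remainder.
61 − 2×25→11 − 1×10→1 − 1×1→0
Total coins = 2 + 1 + 1 = 4

4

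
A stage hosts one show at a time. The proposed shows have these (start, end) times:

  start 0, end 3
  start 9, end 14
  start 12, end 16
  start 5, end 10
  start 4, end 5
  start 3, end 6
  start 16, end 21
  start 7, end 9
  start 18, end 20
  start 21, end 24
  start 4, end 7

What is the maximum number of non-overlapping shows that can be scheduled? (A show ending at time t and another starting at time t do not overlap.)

By end time: (0,3), (4,5), (3,6), (4,7), (7,9), (5,10), (9,14), (12,16), (18,20), (16,21), (21,24).
Pick (0,3); next start ≥ 3 → (4,5); next start ≥ 5 → (7,9); next start ≥ 9 → (9,14); next start ≥ 14 → (18,20); next start ≥ 20 → (21,24).
Selected 6 shows.

6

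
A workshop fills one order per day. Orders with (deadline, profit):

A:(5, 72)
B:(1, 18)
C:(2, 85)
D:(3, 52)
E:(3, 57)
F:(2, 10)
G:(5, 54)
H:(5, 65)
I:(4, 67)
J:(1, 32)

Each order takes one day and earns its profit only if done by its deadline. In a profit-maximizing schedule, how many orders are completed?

5

By profit: C(d2,85), A(d5,72), I(d4,67), H(d5,65), E(d3,57), G(d5,54), D(d3,52), J(d1,32), B(d1,18), F(d2,10)
C→slot 2; A→slot 5; I→slot 4; H→slot 3; E→slot 1; G skipped; D skipped; J skipped; B skipped; F skipped.
5 of 10 scheduled.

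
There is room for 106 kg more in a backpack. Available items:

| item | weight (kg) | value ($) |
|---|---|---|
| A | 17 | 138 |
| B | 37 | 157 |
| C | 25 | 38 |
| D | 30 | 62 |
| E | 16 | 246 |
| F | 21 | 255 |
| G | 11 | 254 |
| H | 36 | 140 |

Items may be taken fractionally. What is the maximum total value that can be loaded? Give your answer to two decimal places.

1065.56

Order: G (254/11=23.09) > E (246/16=15.38) > F (255/21=12.14) > A (138/17=8.12) > B (157/37=4.24) > H (140/36=3.89) > D (62/30=2.07) > C (38/25=1.52)
Fill: take G (11 @ 254) → take E (16 @ 246) → take F (21 @ 255) → take A (17 @ 138) → take B (37 @ 157) → take 4/36 of H → 15.56; 106/106 used.
Total value = 1065.56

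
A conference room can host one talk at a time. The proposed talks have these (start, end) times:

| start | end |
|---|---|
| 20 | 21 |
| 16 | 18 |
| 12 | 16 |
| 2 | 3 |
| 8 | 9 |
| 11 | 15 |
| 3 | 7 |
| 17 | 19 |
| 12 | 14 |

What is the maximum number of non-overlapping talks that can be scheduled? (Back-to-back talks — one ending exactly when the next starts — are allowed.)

6

Order by finish time; keep every interval that doesn't clash with the previous kept one.
By end time: (2,3), (3,7), (8,9), (12,14), (11,15), (12,16), (16,18), (17,19), (20,21).
Pick (2,3); next start ≥ 3 → (3,7); next start ≥ 7 → (8,9); next start ≥ 9 → (12,14); next start ≥ 14 → (16,18); next start ≥ 18 → (20,21).
Selected 6 talks.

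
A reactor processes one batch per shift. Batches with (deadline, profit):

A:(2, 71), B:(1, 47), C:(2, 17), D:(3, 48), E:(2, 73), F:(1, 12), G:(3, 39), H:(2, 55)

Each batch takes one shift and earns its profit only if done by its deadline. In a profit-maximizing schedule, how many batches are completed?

3

Sort by profit descending; place each in the latest free slot ≤ its deadline.
By profit: E(d2,73), A(d2,71), H(d2,55), D(d3,48), B(d1,47), G(d3,39), C(d2,17), F(d1,12)
E→slot 2; A→slot 1; H skipped; D→slot 3; B skipped; G skipped; C skipped; F skipped.
3 of 8 scheduled.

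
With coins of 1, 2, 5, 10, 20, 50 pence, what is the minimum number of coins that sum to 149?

Greedy: take as many of the largest coin as possible, then repeat with the remainder.
149 = 2×50 + 2×20 + 1×5 + 2×2
Total coins = 2 + 2 + 1 + 2 = 7

7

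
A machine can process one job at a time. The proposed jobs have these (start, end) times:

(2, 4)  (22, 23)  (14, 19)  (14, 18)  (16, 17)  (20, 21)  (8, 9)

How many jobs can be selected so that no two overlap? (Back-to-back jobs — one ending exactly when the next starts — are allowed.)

5

Greedy by earliest finish: after sorting by end time, pick each interval compatible with the last pick.
Sorted by end: (2,4)  (8,9)  (16,17)  (14,18)  (14,19)  (20,21)  (22,23)
take (2,4); take (8,9); take (16,17); skip (14,18); take (20,21); take (22,23).
Selected 5 jobs.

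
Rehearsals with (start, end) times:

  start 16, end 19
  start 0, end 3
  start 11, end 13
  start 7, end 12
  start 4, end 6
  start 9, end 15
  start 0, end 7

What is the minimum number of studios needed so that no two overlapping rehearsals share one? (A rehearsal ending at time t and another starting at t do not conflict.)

3

Count concurrent intervals with a sweep; the peak is the room count.
starts: [0, 0, 4, 7, 9, 11, 16]
ends:   [3, 6, 7, 12, 13, 15, 19]
s0→1 s0→2 e3→1 s4→2 e6→1 e7→0 s7→1 s9→2 s11→3  — peak 3.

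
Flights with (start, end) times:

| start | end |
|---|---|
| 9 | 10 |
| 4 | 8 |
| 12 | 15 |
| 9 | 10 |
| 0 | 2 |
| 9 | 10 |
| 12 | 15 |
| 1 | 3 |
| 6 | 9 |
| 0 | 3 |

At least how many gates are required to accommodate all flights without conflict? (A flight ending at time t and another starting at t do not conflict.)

3

starts: [0, 0, 1, 4, 6, 9, 9, 9, 12, 12]
ends:   [2, 3, 3, 8, 9, 10, 10, 10, 15, 15]
s0→1 s0→2 s1→3  — peak 3.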